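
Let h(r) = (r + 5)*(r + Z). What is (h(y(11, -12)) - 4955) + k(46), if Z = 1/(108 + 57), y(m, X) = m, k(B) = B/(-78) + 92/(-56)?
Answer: -143577503/30030 ≈ -4781.1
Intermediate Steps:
k(B) = -23/14 - B/78 (k(B) = B*(-1/78) + 92*(-1/56) = -B/78 - 23/14 = -23/14 - B/78)
Z = 1/165 ≈ 0.0060606
h(r) = (5 + r)*(1/165 + r) (h(r) = (r + 5)*(r + 1/165) = (5 + r)*(1/165 + r))
(h(y(11, -12)) - 4955) + k(46) = ((1/33 + 11**2 + (826/165)*11) - 4955) + (-23/14 - 1/78*46) = ((1/33 + 121 + 826/15) - 4955) + (-23/14 - 23/39) = (29056/165 - 4955) - 1219/546 = -788519/165 - 1219/546 = -143577503/30030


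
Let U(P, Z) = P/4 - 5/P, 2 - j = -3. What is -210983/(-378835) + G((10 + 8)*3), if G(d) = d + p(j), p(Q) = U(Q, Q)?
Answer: 83051127/1515340 ≈ 54.807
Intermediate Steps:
j = 5 (j = 2 - 1*(-3) = 2 + 3 = 5)
U(P, Z) = -5/P + P/4 (U(P, Z) = P*(1/4) - 5/P = P/4 - 5/P = -5/P + P/4)
p(Q) = -5/Q + Q/4
G(d) = 1/4 + d (G(d) = d + (-5/5 + (1/4)*5) = d + (-5*1/5 + 5/4) = d + (-1 + 5/4) = d + 1/4 = 1/4 + d)
-210983/(-378835) + G((10 + 8)*3) = -210983/(-378835) + (1/4 + (10 + 8)*3) = -210983*(-1/378835) + (1/4 + 18*3) = 210983/378835 + (1/4 + 54) = 210983/378835 + 217/4 = 83051127/1515340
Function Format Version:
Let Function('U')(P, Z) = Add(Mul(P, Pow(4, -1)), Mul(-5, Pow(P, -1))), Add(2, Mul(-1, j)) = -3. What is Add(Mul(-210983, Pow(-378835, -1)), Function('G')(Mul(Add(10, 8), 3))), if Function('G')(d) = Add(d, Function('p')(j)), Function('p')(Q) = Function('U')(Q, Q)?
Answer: Rational(83051127, 1515340) ≈ 54.807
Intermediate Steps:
j = 5 (j = Add(2, Mul(-1, -3)) = Add(2, 3) = 5)
Function('U')(P, Z) = Add(Mul(-5, Pow(P, -1)), Mul(Rational(1, 4), P)) (Function('U')(P, Z) = Add(Mul(P, Rational(1, 4)), Mul(-5, Pow(P, -1))) = Add(Mul(Rational(1, 4), P), Mul(-5, Pow(P, -1))) = Add(Mul(-5, Pow(P, -1)), Mul(Rational(1, 4), P)))
Function('p')(Q) = Add(Mul(-5, Pow(Q, -1)), Mul(Rational(1, 4), Q))
Function('G')(d) = Add(Rational(1, 4), d) (Function('G')(d) = Add(d, Add(Mul(-5, Pow(5, -1)), Mul(Rational(1, 4), 5))) = Add(d, Add(Mul(-5, Rational(1, 5)), Rational(5, 4))) = Add(d, Add(-1, Rational(5, 4))) = Add(d, Rational(1, 4)) = Add(Rational(1, 4), d))
Add(Mul(-210983, Pow(-378835, -1)), Function('G')(Mul(Add(10, 8), 3))) = Add(Mul(-210983, Pow(-378835, -1)), Add(Rational(1, 4), Mul(Add(10, 8), 3))) = Add(Mul(-210983, Rational(-1, 378835)), Add(Rational(1, 4), Mul(18, 3))) = Add(Rational(210983, 378835), Add(Rational(1, 4), 54)) = Add(Rational(210983, 378835), Rational(217, 4)) = Rational(83051127, 1515340)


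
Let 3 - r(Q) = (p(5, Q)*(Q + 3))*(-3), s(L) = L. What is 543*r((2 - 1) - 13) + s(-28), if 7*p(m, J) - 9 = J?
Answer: 55190/7 ≈ 7884.3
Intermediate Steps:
p(m, J) = 9/7 + J/7
r(Q) = 3 + 3*(3 + Q)*(9/7 + Q/7) (r(Q) = 3 - (9/7 + Q/7)*(Q + 3)*(-3) = 3 - (9/7 + Q/7)*(3 + Q)*(-3) = 3 - (3 + Q)*(9/7 + Q/7)*(-3) = 3 - (-3)*(3 + Q)*(9/7 + Q/7) = 3 + 3*(3 + Q)*(9/7 + Q/7))
543*r((2 - 1) - 13) + s(-28) = 543*(102/7 + 3*((2 - 1) - 13)²/7 + 36*((2 - 1) - 13)/7) - 28 = 543*(102/7 + 3*(1 - 13)²/7 + 36*(1 - 13)/7) - 28 = 543*(102/7 + (3/7)*(-12)² + (36/7)*(-12)) - 28 = 543*(102/7 + (3/7)*144 - 432/7) - 28 = 543*(102/7 + 432/7 - 432/7) - 28 = 543*(102/7) - 28 = 55386/7 - 28 = 55190/7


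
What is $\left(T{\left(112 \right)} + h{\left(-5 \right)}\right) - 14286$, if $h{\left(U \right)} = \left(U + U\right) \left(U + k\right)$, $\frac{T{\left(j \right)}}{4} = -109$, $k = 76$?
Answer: $-15432$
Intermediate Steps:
$T{\left(j \right)} = -436$ ($T{\left(j \right)} = 4 \left(-109\right) = -436$)
$h{\left(U \right)} = 2 U \left(76 + U\right)$ ($h{\left(U \right)} = \left(U + U\right) \left(U + 76\right) = 2 U \left(76 + U\right)$)
$\left(T{\left(112 \right)} + h{\left(-5 \right)}\right) - 14286 = \left(-436 + 2 \left(-5\right) \left(76 - 5\right)\right) - 14286 = \left(-436 + 2 \left(-5\right) 71\right) - 14286 = \left(-436 - 710\right) - 14286 = -1146 - 14286 = -15432$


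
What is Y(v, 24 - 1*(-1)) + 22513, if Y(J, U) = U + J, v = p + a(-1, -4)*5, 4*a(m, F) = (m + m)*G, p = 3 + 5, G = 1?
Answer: 45087/2 ≈ 22544.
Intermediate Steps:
p = 8
a(m, F) = m/2 (a(m, F) = ((m + m)*1)/4 = ((2*m)*1)/4 = (2*m)/4 = m/2)
v = 11/2 (v = 8 + ((½)*(-1))*5 = 8 - ½*5 = 8 - 5/2 = 11/2 ≈ 5.5000)
Y(J, U) = J + U
Y(v, 24 - 1*(-1)) + 22513 = (11/2 + (24 - 1*(-1))) + 22513 = (11/2 + (24 + 1)) + 22513 = (11/2 + 25) + 22513 = 61/2 + 22513 = 45087/2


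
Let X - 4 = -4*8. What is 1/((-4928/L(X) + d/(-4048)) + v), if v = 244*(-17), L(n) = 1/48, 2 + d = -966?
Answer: -46/11071821 ≈ -4.1547e-6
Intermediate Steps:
d = -968 (d = -2 - 966 = -968)
X = -28 (X = 4 - 4*8 = 4 - 32 = -28)
L(n) = 1/48
v = -4148
1/((-4928/L(X) + d/(-4048)) + v) = 1/((-4928/1/48 - 968/(-4048)) - 4148) = 1/((-4928*48 - 968*(-1/4048)) - 4148) = 1/((-236544 + 11/46) - 4148) = 1/(-10881013/46 - 4148) = 1/(-11071821/46) = -46/11071821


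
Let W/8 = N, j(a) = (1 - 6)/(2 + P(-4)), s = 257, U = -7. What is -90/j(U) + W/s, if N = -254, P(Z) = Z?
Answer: -11284/257 ≈ -43.907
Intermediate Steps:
j(a) = 5/2 (j(a) = (1 - 6)/(2 - 4) = -5/(-2) = -5*(-1/2) = 5/2)
W = -2032 (W = 8*(-254) = -2032)
-90/j(U) + W/s = -90/5/2 - 2032/257 = -90*2/5 - 2032*1/257 = -36 - 2032/257 = -11284/257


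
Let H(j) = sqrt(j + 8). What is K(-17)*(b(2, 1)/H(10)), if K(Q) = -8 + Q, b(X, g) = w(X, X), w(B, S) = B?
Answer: -25*sqrt(2)/3 ≈ -11.785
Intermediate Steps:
b(X, g) = X
H(j) = sqrt(8 + j)
K(-17)*(b(2, 1)/H(10)) = (-8 - 17)*(2/(sqrt(8 + 10))) = -50/(sqrt(18)) = -50/(3*sqrt(2)) = -50*sqrt(2)/6 = -25*sqrt(2)/3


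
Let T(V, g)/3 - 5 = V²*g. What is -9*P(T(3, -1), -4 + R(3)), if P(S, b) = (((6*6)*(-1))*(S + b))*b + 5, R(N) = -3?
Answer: 43047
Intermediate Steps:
T(V, g) = 15 + 3*g*V² (T(V, g) = 15 + 3*(V²*g) = 15 + 3*(g*V²) = 15 + 3*g*V²)
P(S, b) = 5 + b*(-36*S - 36*b) (P(S, b) = ((36*(-1))*(S + b))*b + 5 = (-36*(S + b))*b + 5 = (-36*S - 36*b)*b + 5 = b*(-36*S - 36*b) + 5 = 5 + b*(-36*S - 36*b))
-9*P(T(3, -1), -4 + R(3)) = -9*(5 - 36*(-4 - 3)² - 36*(15 + 3*(-1)*3²)*(-4 - 3)) = -9*(5 - 36*(-7)² - 36*(15 + 3*(-1)*9)*(-7)) = -9*(5 - 36*49 - 36*(15 - 27)*(-7)) = -9*(5 - 1764 - 36*(-12)*(-7)) = -9*(5 - 1764 - 3024) = -9*(-4783) = 43047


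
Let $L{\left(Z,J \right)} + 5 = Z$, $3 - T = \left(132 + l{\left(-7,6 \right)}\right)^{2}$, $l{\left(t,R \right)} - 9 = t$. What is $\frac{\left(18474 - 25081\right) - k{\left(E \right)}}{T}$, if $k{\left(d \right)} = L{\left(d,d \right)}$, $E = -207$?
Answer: $\frac{6395}{17953} \approx 0.35621$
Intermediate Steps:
$l{\left(t,R \right)} = 9 + t$
$T = -17953$ ($T = 3 - \left(132 + \left(9 - 7\right)\right)^{2} = 3 - \left(132 + 2\right)^{2} = 3 - 134^{2} = 3 - 17956 = -17953$)
$L{\left(Z,J \right)} = -5 + Z$
$k{\left(d \right)} = -5 + d$
$\frac{\left(18474 - 25081\right) - k{\left(E \right)}}{T} = \frac{\left(18474 - 25081\right) - \left(-5 - 207\right)}{-17953} = \left(\left(18474 - 25081\right) - -212\right) \left(- \frac{1}{17953}\right) = \left(-6607 + 212\right) \left(- \frac{1}{17953}\right) = \left(-6395\right) \left(- \frac{1}{17953}\right) = \frac{6395}{17953}$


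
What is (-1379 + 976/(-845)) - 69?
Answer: -1224536/845 ≈ -1449.2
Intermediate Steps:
(-1379 + 976/(-845)) - 69 = (-1379 + 976*(-1/845)) - 69 = (-1379 - 976/845) - 69 = -1166231/845 - 69 = -1224536/845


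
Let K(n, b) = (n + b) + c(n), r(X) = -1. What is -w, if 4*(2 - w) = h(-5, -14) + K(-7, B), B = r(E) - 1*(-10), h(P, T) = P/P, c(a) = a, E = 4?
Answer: -3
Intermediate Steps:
h(P, T) = 1
B = 9 (B = -1 - 1*(-10) = -1 + 10 = 9)
K(n, b) = b + 2*n (K(n, b) = (n + b) + n = (b + n) + n = b + 2*n)
w = 3 (w = 2 - (1 + (9 + 2*(-7)))/4 = 2 - (1 + (9 - 14))/4 = 2 - (1 - 5)/4 = 2 - 1/4*(-4) = 2 + 1 = 3)
-w = -1*3 = -3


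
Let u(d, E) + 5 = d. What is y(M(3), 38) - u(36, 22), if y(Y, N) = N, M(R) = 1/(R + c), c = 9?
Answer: 7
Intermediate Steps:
u(d, E) = -5 + d
M(R) = 1/(9 + R) (M(R) = 1/(R + 9) = 1/(9 + R))
y(M(3), 38) - u(36, 22) = 38 - (-5 + 36) = 38 - 1*31 = 38 - 31 = 7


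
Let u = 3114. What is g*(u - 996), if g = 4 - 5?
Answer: -2118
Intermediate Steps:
g = -1
g*(u - 996) = -(3114 - 996) = -1*2118 = -2118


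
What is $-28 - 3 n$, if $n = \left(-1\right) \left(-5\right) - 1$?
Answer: $-40$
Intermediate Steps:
$n = 4$ ($n = 5 - 1 = 4$)
$-28 - 3 n = -28 - 12 = -40$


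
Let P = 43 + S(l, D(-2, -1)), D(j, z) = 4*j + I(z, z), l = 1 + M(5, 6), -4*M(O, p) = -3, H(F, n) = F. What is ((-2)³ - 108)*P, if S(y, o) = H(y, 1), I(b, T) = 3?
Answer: -5191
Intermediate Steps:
M(O, p) = ¾ (M(O, p) = -¼*(-3) = ¾)
l = 7/4 (l = 1 + ¾ = 7/4 ≈ 1.7500)
D(j, z) = 3 + 4*j (D(j, z) = 4*j + 3 = 3 + 4*j)
S(y, o) = y
P = 179/4 (P = 43 + 7/4 = 179/4 ≈ 44.750)
((-2)³ - 108)*P = ((-2)³ - 108)*(179/4) = (-8 - 108)*(179/4) = -116*179/4 = -5191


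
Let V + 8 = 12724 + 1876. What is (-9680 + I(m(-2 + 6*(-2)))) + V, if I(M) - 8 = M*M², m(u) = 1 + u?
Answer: 2723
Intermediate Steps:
I(M) = 8 + M³ (I(M) = 8 + M*M² = 8 + M³)
V = 14592 (V = -8 + (12724 + 1876) = -8 + 14600 = 14592)
(-9680 + I(m(-2 + 6*(-2)))) + V = (-9680 + (8 + (1 + (-2 + 6*(-2)))³)) + 14592 = (-9680 + (8 + (1 + (-2 - 12))³)) + 14592 = (-9680 + (8 + (1 - 14)³)) + 14592 = (-9680 + (8 + (-13)³)) + 14592 = (-9680 + (8 - 2197)) + 14592 = (-9680 - 2189) + 14592 = -11869 + 14592 = 2723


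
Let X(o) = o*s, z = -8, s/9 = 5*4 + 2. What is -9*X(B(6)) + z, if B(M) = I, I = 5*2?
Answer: -17828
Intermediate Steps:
s = 198 (s = 9*(5*4 + 2) = 9*(20 + 2) = 9*22 = 198)
I = 10
B(M) = 10
X(o) = 198*o (X(o) = o*198 = 198*o)
-9*X(B(6)) + z = -1782*10 - 8 = -9*1980 - 8 = -17820 - 8 = -17828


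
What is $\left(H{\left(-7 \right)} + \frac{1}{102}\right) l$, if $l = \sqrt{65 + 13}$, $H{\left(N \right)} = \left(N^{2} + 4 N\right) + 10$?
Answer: $\frac{3163 \sqrt{78}}{102} \approx 273.87$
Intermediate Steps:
$H{\left(N \right)} = 10 + N^{2} + 4 N$
$l = \sqrt{78} \approx 8.8318$
$\left(H{\left(-7 \right)} + \frac{1}{102}\right) l = \left(\left(10 + \left(-7\right)^{2} + 4 \left(-7\right)\right) + \frac{1}{102}\right) \sqrt{78} = \left(\left(10 + 49 - 28\right) + \frac{1}{102}\right) \sqrt{78} = \left(31 + \frac{1}{102}\right) \sqrt{78} = \frac{3163 \sqrt{78}}{102}$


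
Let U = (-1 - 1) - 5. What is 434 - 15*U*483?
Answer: 51149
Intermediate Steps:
U = -7 (U = -2 - 5 = -7)
434 - 15*U*483 = 434 - 15*(-7)*483 = 434 + 105*483 = 434 + 50715 = 51149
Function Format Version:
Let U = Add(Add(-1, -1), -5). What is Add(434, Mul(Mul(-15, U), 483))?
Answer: 51149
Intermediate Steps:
U = -7 (U = Add(-2, -5) = -7)
Add(434, Mul(Mul(-15, U), 483)) = Add(434, Mul(Mul(-15, -7), 483)) = Add(434, Mul(105, 483)) = Add(434, 50715) = 51149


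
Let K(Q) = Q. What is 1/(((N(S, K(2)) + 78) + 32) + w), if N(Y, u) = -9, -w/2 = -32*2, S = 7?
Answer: 1/229 ≈ 0.0043668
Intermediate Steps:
w = 128 (w = -(-64)*2 = -2*(-64) = 128)
1/(((N(S, K(2)) + 78) + 32) + w) = 1/(((-9 + 78) + 32) + 128) = 1/((69 + 32) + 128) = 1/(101 + 128) = 1/229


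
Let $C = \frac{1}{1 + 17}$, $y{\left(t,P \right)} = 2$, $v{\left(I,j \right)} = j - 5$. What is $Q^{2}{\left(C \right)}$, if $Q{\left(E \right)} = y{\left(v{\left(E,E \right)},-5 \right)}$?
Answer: $4$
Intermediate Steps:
$v{\left(I,j \right)} = -5 + j$
$C = \frac{1}{18} \approx 0.055556$
$Q{\left(E \right)} = 2$
$Q^{2}{\left(C \right)} = 2^{2} = 4$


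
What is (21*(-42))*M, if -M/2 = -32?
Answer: -56448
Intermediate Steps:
M = 64 (M = -2*(-32) = 64)
(21*(-42))*M = (21*(-42))*64 = -882*64 = -56448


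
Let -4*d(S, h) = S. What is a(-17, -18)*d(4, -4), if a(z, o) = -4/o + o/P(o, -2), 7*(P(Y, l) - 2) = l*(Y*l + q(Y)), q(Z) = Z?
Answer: -589/99 ≈ -5.9495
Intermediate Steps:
d(S, h) = -S/4
P(Y, l) = 2 + l*(Y + Y*l)/7 (P(Y, l) = 2 + (l*(Y*l + Y))/7 = 2 + (l*(Y + Y*l))/7 = 2 + l*(Y + Y*l)/7)
a(z, o) = -4/o + o/(2 + 2*o/7) (a(z, o) = -4/o + o/(2 + (1/7)*o*(-2) + (1/7)*o*(-2)**2) = -4/o + o/(2 - 2*o/7 + (1/7)*o*4) = -4/o + o/(2 - 2*o/7 + 4*o/7) = -4/o + o/(2 + 2*o/7))
a(-17, -18)*d(4, -4) = ((1/2)*(-56 - 8*(-18) + 7*(-18)**2)/(-18*(7 - 18)))*(-1/4*4) = ((1/2)*(-1/18)*(-56 + 144 + 7*324)/(-11))*(-1) = ((1/2)*(-1/18)*(-1/11)*(-56 + 144 + 2268))*(-1) = ((1/2)*(-1/18)*(-1/11)*2356)*(-1) = (589/99)*(-1) = -589/99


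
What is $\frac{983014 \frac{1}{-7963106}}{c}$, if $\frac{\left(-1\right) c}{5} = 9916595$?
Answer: $\frac{491507}{197417242860175} \approx 2.4897 \cdot 10^{-9}$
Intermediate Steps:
$c = -49582975$ ($c = \left(-5\right) 9916595 = -49582975$)
$\frac{983014 \frac{1}{-7963106}}{c} = \frac{983014 \frac{1}{-7963106}}{-49582975} = 983014 \left(- \frac{1}{7963106}\right) \left(- \frac{1}{49582975}\right) = \left(- \frac{491507}{3981553}\right) \left(- \frac{1}{49582975}\right) = \frac{491507}{197417242860175}$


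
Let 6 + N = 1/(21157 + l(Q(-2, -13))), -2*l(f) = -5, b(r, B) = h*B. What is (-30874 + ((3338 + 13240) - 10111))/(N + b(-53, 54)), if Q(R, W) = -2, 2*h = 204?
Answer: -1032879833/232839140 ≈ -4.4360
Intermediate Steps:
h = 102 (h = (½)*204 = 102)
b(r, B) = 102*B
l(f) = 5/2 (l(f) = -½*(-5) = 5/2)
N = -253912/42319 (N = -6 + 1/(21157 + 5/2) = -6 + 1/(42319/2) = -6 + 2/42319 = -253912/42319 ≈ -6.0000)
(-30874 + ((3338 + 13240) - 10111))/(N + b(-53, 54)) = (-30874 + ((3338 + 13240) - 10111))/(-253912/42319 + 102*54) = (-30874 + (16578 - 10111))/(-253912/42319 + 5508) = (-30874 + 6467)/(232839140/42319) = -24407*42319/232839140 = -1032879833/232839140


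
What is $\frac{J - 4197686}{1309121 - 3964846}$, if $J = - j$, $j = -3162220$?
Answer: $\frac{1035466}{2655725} \approx 0.3899$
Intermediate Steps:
$J = 3162220$ ($J = \left(-1\right) \left(-3162220\right) = 3162220$)
$\frac{J - 4197686}{1309121 - 3964846} = \frac{3162220 - 4197686}{1309121 - 3964846} = - \frac{1035466}{-2655725} = \left(-1035466\right) \left(- \frac{1}{2655725}\right) = \frac{1035466}{2655725}$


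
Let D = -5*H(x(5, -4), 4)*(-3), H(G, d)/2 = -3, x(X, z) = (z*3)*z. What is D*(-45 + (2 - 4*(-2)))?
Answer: 3150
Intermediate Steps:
x(X, z) = 3*z² (x(X, z) = (3*z)*z = 3*z²)
H(G, d) = -6 (H(G, d) = 2*(-3) = -6)
D = -90 (D = -5*(-6)*(-3) = 30*(-3) = -90)
D*(-45 + (2 - 4*(-2))) = -90*(-45 + (2 - 4*(-2))) = -90*(-45 + (2 + 8)) = -90*(-45 + 10) = -90*(-35) = 3150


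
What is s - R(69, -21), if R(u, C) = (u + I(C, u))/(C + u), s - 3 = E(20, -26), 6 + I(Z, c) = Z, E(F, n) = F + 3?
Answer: 201/8 ≈ 25.125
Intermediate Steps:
E(F, n) = 3 + F
I(Z, c) = -6 + Z
s = 26 (s = 3 + (3 + 20) = 3 + 23 = 26)
R(u, C) = (-6 + C + u)/(C + u) (R(u, C) = (u + (-6 + C))/(C + u) = (-6 + C + u)/(C + u))
s - R(69, -21) = 26 - (-6 - 21 + 69)/(-21 + 69) = 26 - 42/48 = 26 - 1*7/8 = 26 - 7/8 = 201/8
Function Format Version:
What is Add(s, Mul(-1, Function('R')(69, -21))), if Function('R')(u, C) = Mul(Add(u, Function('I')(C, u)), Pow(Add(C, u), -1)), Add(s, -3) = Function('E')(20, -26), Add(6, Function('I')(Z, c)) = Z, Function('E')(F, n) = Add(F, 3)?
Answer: Rational(201, 8) ≈ 25.125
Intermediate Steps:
Function('E')(F, n) = Add(3, F)
Function('I')(Z, c) = Add(-6, Z)
s = 26 (s = Add(3, Add(3, 20)) = Add(3, 23) = 26)
Function('R')(u, C) = Mul(Pow(Add(C, u), -1), Add(-6, C, u)) (Function('R')(u, C) = Mul(Add(u, Add(-6, C)), Pow(Add(C, u), -1)) = Mul(Add(-6, C, u), Pow(Add(C, u), -1)) = Mul(Pow(Add(C, u), -1), Add(-6, C, u)))
Add(s, Mul(-1, Function('R')(69, -21))) = Add(26, Mul(-1, Mul(Pow(Add(-21, 69), -1), Add(-6, -21, 69)))) = Add(26, Mul(-1, Mul(Pow(48, -1), 42))) = Add(26, Mul(-1, Mul(Rational(1, 48), 42))) = Add(26, Mul(-1, Rational(7, 8))) = Add(26, Rational(-7, 8)) = Rational(201, 8)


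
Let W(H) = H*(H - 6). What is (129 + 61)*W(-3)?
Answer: 5130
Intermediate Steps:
W(H) = H*(-6 + H)
(129 + 61)*W(-3) = (129 + 61)*(-3*(-6 - 3)) = 190*(-3*(-9)) = 190*27 = 5130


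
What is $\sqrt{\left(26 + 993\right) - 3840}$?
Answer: $i \sqrt{2821} \approx 53.113 i$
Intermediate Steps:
$\sqrt{\left(26 + 993\right) - 3840} = \sqrt{1019 - 3840} = \sqrt{-2821} = i \sqrt{2821}$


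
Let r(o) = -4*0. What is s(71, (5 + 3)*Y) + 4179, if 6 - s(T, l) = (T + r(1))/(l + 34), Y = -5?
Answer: 25181/6 ≈ 4196.8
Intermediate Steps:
r(o) = 0
s(T, l) = 6 - T/(34 + l) (s(T, l) = 6 - (T + 0)/(l + 34) = 6 - T/(34 + l))
s(71, (5 + 3)*Y) + 4179 = (204 - 1*71 + 6*((5 + 3)*(-5)))/(34 + (5 + 3)*(-5)) + 4179 = (204 - 71 + 6*(8*(-5)))/(34 + 8*(-5)) + 4179 = (204 - 71 + 6*(-40))/(34 - 40) + 4179 = (204 - 71 - 240)/(-6) + 4179 = -1/6*(-107) + 4179 = 107/6 + 4179 = 25181/6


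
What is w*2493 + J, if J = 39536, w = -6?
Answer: 24578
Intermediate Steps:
w*2493 + J = -6*2493 + 39536 = -14958 + 39536 = 24578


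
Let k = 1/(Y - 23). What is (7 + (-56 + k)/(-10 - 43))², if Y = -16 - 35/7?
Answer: 353026521/5438224 ≈ 64.916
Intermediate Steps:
Y = -21 (Y = -16 - 35/7 = -16 - 1*5 = -16 - 5 = -21)
k = -1/44 (k = 1/(-21 - 23) = 1/(-44) = -1/44 ≈ -0.022727)
(7 + (-56 + k)/(-10 - 43))² = (7 + (-56 - 1/44)/(-10 - 43))² = (7 - 2465/44/(-53))² = (7 - 2465/44*(-1/53))² = (7 + 2465/2332)² = (18789/2332)² = 353026521/5438224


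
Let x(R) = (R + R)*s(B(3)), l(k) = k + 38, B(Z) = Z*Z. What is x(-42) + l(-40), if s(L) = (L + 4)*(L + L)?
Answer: -19658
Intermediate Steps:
B(Z) = Z²
s(L) = 2*L*(4 + L) (s(L) = (4 + L)*(2*L) = 2*L*(4 + L))
l(k) = 38 + k
x(R) = 468*R (x(R) = (R + R)*(2*3²*(4 + 3²)) = (2*R)*(2*9*(4 + 9)) = (2*R)*(2*9*13) = (2*R)*234 = 468*R)
x(-42) + l(-40) = 468*(-42) + (38 - 40) = -19656 - 2 = -19658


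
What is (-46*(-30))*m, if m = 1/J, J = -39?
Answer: -460/13 ≈ -35.385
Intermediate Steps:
m = -1/39 (m = 1/(-39) = -1/39 ≈ -0.025641)
(-46*(-30))*m = -46*(-30)*(-1/39) = 1380*(-1/39) = -460/13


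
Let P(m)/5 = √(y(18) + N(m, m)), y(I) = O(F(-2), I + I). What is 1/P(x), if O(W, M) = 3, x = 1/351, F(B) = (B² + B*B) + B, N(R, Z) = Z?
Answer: 3*√41106/5270 ≈ 0.11542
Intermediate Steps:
F(B) = B + 2*B² (F(B) = (B² + B²) + B = 2*B² + B = B + 2*B²)
x = 1/351 ≈ 0.0028490
y(I) = 3
P(m) = 5*√(3 + m)
1/P(x) = 1/(5*√(3 + 1/351)) = 1/(5*√(1054/351)) = 1/(5*(√41106/117)) = 1/(5*√41106/117) = 3*√41106/5270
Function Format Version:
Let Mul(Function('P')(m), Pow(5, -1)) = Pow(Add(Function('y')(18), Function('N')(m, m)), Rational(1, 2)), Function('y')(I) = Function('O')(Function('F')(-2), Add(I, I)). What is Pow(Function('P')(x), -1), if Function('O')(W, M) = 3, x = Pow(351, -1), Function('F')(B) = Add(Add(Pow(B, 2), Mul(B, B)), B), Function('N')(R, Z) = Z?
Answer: Mul(Rational(3, 5270), Pow(41106, Rational(1, 2))) ≈ 0.11542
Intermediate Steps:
Function('F')(B) = Add(B, Mul(2, Pow(B, 2))) (Function('F')(B) = Add(Add(Pow(B, 2), Pow(B, 2)), B) = Add(Mul(2, Pow(B, 2)), B) = Add(B, Mul(2, Pow(B, 2))))
x = Rational(1, 351) ≈ 0.0028490
Function('y')(I) = 3
Function('P')(m) = Mul(5, Pow(Add(3, m), Rational(1, 2)))
Pow(Function('P')(x), -1) = Pow(Mul(5, Pow(Add(3, Rational(1, 351)), Rational(1, 2))), -1) = Pow(Mul(5, Pow(Rational(1054, 351), Rational(1, 2))), -1) = Pow(Mul(5, Mul(Rational(1, 117), Pow(41106, Rational(1, 2)))), -1) = Pow(Mul(Rational(5, 117), Pow(41106, Rational(1, 2))), -1) = Mul(Rational(3, 5270), Pow(41106, Rational(1, 2)))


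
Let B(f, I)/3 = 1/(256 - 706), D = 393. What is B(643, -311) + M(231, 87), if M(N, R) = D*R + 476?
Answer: 5200049/150 ≈ 34667.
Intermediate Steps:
B(f, I) = -1/150 (B(f, I) = 3/(256 - 706) = 3/(-450) = 3*(-1/450) = -1/150)
M(N, R) = 476 + 393*R (M(N, R) = 393*R + 476 = 476 + 393*R)
B(643, -311) + M(231, 87) = -1/150 + (476 + 393*87) = -1/150 + (476 + 34191) = -1/150 + 34667 = 5200049/150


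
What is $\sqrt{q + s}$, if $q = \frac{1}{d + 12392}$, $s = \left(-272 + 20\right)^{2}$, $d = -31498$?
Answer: $\frac{\sqrt{23181451623838}}{19106} \approx 252.0$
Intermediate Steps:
$s = 63504$ ($s = \left(-252\right)^{2} = 63504$)
$q = - \frac{1}{19106}$ ($q = \frac{1}{-31498 + 12392} = \frac{1}{-19106} = - \frac{1}{19106} \approx -5.234 \cdot 10^{-5}$)
$\sqrt{q + s} = \sqrt{- \frac{1}{19106} + 63504} = \sqrt{\frac{1213307423}{19106}} = \frac{\sqrt{23181451623838}}{19106}$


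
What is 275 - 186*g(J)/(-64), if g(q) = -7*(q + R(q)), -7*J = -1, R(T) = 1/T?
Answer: 2075/16 ≈ 129.69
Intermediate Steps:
J = ⅐ (J = -⅐*(-1) = ⅐ ≈ 0.14286)
g(q) = -7*q - 7/q (g(q) = -7*(q + 1/q) = -7*q - 7/q)
275 - 186*g(J)/(-64) = 275 - 186*(-7*⅐ - 7/⅐)/(-64) = 275 - 186*(-1 - 7*7)*(-1)/64 = 275 - 186*(-1 - 49)*(-1)/64 = 275 - (-9300)*(-1)/64 = 275 - 186*25/32 = 275 - 2325/16 = 2075/16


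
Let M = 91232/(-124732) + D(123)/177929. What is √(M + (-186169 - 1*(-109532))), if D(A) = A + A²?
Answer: 5*I*√94369447287631316408233/5548360007 ≈ 276.83*I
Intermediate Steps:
M = -3582601516/5548360007 (M = 91232/(-124732) + (123*(1 + 123))/177929 = 91232*(-1/124732) + (123*124)*(1/177929) = -22808/31183 + 15252*(1/177929) = -22808/31183 + 15252/177929 = -3582601516/5548360007 ≈ -0.64570)
√(M + (-186169 - 1*(-109532))) = √(-3582601516/5548360007 + (-186169 - 1*(-109532))) = √(-3582601516/5548360007 + (-186169 + 109532)) = √(-3582601516/5548360007 - 76637) = √(-425213248457975/5548360007) = 5*I*√94369447287631316408233/5548360007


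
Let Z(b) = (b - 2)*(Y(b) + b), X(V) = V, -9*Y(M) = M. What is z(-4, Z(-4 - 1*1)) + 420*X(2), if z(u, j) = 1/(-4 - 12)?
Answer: 13439/16 ≈ 839.94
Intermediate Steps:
Y(M) = -M/9
Z(b) = 8*b*(-2 + b)/9 (Z(b) = (b - 2)*(-b/9 + b) = (-2 + b)*(8*b/9) = 8*b*(-2 + b)/9)
z(u, j) = -1/16 (z(u, j) = 1/(-16) = -1/16)
z(-4, Z(-4 - 1*1)) + 420*X(2) = -1/16 + 420*2 = -1/16 + 840 = 13439/16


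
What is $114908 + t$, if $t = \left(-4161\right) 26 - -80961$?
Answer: $87683$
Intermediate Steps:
$t = -27225$ ($t = -108186 + 80961 = -27225$)
$114908 + t = 114908 - 27225 = 87683$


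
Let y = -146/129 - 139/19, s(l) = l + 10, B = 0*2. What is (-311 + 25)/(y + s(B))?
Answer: -700986/3805 ≈ -184.23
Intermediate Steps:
B = 0
s(l) = 10 + l
y = -20705/2451 (y = -146*1/129 - 139*1/19 = -146/129 - 139/19 = -20705/2451 ≈ -8.4476)
(-311 + 25)/(y + s(B)) = (-311 + 25)/(-20705/2451 + (10 + 0)) = -286/(-20705/2451 + 10) = -286/3805/2451 = -286*2451/3805 = -700986/3805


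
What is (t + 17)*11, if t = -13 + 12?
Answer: 176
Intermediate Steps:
t = -1
(t + 17)*11 = (-1 + 17)*11 = 16*11 = 176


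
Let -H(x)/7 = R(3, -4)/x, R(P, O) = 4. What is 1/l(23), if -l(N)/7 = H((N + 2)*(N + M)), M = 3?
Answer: 325/98 ≈ 3.3163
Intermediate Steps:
H(x) = -28/x
l(N) = 196/((2 + N)*(3 + N)) (l(N) = -(-196)/((N + 2)*(N + 3)) = -(-196)/((2 + N)*(3 + N)) = 196/((2 + N)*(3 + N)))
1/l(23) = 1/(196/(6 + 23² + 5*23)) = 1/(196/(6 + 529 + 115)) = 1/(196/650) = 1/(196*(1/650)) = 1/(98/325) = 325/98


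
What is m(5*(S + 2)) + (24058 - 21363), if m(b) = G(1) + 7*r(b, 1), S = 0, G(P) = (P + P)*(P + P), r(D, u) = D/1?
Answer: 2769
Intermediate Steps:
r(D, u) = D (r(D, u) = D*1 = D)
G(P) = 4*P² (G(P) = (2*P)*(2*P) = 4*P²)
m(b) = 4 + 7*b (m(b) = 4*1² + 7*b = 4*1 + 7*b = 4 + 7*b)
m(5*(S + 2)) + (24058 - 21363) = (4 + 7*(5*(0 + 2))) + (24058 - 21363) = (4 + 7*(5*2)) + 2695 = (4 + 7*10) + 2695 = (4 + 70) + 2695 = 74 + 2695 = 2769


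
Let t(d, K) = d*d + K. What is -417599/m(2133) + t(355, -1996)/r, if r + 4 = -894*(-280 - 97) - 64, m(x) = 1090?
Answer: -7029157171/18364865 ≈ -382.75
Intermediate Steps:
t(d, K) = K + d**2 (t(d, K) = d**2 + K = K + d**2)
r = 336970 (r = -4 + (-894*(-280 - 97) - 64) = -4 + (-894*(-377) - 64) = -4 + (337038 - 64) = -4 + 336974 = 336970)
-417599/m(2133) + t(355, -1996)/r = -417599/1090 + (-1996 + 355**2)/336970 = -417599*1/1090 + (-1996 + 126025)*(1/336970) = -417599/1090 + 124029*(1/336970) = -417599/1090 + 124029/336970 = -7029157171/18364865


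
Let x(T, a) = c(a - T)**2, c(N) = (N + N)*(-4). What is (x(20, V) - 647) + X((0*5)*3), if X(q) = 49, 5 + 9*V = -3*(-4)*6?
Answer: 768778/81 ≈ 9491.1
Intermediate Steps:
c(N) = -8*N (c(N) = (2*N)*(-4) = -8*N)
V = 67/9 (V = -5/9 + (-3*(-4)*6)/9 = -5/9 + (12*6)/9 = -5/9 + (1/9)*72 = -5/9 + 8 = 67/9 ≈ 7.4444)
x(T, a) = (-8*a + 8*T)**2 (x(T, a) = (-8*(a - T))**2 = (-8*a + 8*T)**2)
(x(20, V) - 647) + X((0*5)*3) = (64*(20 - 1*67/9)**2 - 647) + 49 = (64*(20 - 67/9)**2 - 647) + 49 = (64*(113/9)**2 - 647) + 49 = (64*(12769/81) - 647) + 49 = (817216/81 - 647) + 49 = 764809/81 + 49 = 768778/81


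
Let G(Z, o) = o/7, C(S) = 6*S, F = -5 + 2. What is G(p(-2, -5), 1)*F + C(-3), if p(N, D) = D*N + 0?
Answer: -129/7 ≈ -18.429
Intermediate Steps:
F = -3
p(N, D) = D*N
G(Z, o) = o/7 (G(Z, o) = o*(⅐) = o/7)
G(p(-2, -5), 1)*F + C(-3) = ((⅐)*1)*(-3) + 6*(-3) = (⅐)*(-3) - 18 = -3/7 - 18 = -129/7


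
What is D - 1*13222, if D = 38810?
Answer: 25588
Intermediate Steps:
D - 1*13222 = 38810 - 1*13222 = 38810 - 13222 = 25588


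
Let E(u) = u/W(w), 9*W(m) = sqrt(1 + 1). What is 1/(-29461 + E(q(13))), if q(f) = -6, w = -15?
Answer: -29461/867949063 + 27*sqrt(2)/867949063 ≈ -3.3899e-5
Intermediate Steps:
W(m) = sqrt(2)/9 (W(m) = sqrt(1 + 1)/9 = sqrt(2)/9)
E(u) = 9*u*sqrt(2)/2 (E(u) = u/((sqrt(2)/9)) = u*(9*sqrt(2)/2) = 9*u*sqrt(2)/2)
1/(-29461 + E(q(13))) = 1/(-29461 + (9/2)*(-6)*sqrt(2)) = 1/(-29461 - 27*sqrt(2))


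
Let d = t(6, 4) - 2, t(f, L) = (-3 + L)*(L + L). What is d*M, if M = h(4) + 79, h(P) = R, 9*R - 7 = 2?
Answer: 480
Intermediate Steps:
R = 1 (R = 7/9 + (⅑)*2 = 7/9 + 2/9 = 1)
t(f, L) = 2*L*(-3 + L) (t(f, L) = (-3 + L)*(2*L) = 2*L*(-3 + L))
h(P) = 1
d = 6 (d = 2*4*(-3 + 4) - 2 = 2*4*1 - 2 = 8 - 2 = 6)
M = 80 (M = 1 + 79 = 80)
d*M = 6*80 = 480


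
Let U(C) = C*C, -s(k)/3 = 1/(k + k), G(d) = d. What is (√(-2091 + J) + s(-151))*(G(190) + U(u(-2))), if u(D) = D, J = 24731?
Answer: 291/151 + 776*√1415 ≈ 29192.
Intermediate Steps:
s(k) = -3/(2*k) (s(k) = -3/(k + k) = -3*1/(2*k) = -3/(2*k))
U(C) = C²
(√(-2091 + J) + s(-151))*(G(190) + U(u(-2))) = (√(-2091 + 24731) - 3/2/(-151))*(190 + (-2)²) = (√22640 - 3/2*(-1/151))*(190 + 4) = (4*√1415 + 3/302)*194 = (3/302 + 4*√1415)*194 = 291/151 + 776*√1415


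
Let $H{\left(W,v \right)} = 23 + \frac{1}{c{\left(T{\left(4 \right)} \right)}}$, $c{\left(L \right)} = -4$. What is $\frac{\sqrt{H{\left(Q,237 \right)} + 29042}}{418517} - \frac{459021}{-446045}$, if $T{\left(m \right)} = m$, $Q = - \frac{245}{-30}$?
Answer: $\frac{459021}{446045} + \frac{\sqrt{116259}}{837034} \approx 1.0295$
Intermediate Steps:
$Q = \frac{49}{6}$ ($Q = \left(-245\right) \left(- \frac{1}{30}\right) = \frac{49}{6} \approx 8.1667$)
$H{\left(W,v \right)} = \frac{91}{4}$ ($H{\left(W,v \right)} = 23 + \frac{1}{-4} = 23 - \frac{1}{4} = \frac{91}{4}$)
$\frac{\sqrt{H{\left(Q,237 \right)} + 29042}}{418517} - \frac{459021}{-446045} = \frac{\sqrt{\frac{91}{4} + 29042}}{418517} - \frac{459021}{-446045} = \sqrt{\frac{116259}{4}} \cdot \frac{1}{418517} - - \frac{459021}{446045} = \frac{\sqrt{116259}}{2} \cdot \frac{1}{418517} + \frac{459021}{446045} = \frac{\sqrt{116259}}{837034} + \frac{459021}{446045} = \frac{459021}{446045} + \frac{\sqrt{116259}}{837034}$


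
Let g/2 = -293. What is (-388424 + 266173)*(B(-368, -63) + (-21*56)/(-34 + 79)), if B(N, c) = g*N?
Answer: -395399832328/15 ≈ -2.6360e+10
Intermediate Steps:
g = -586 (g = 2*(-293) = -586)
B(N, c) = -586*N
(-388424 + 266173)*(B(-368, -63) + (-21*56)/(-34 + 79)) = (-388424 + 266173)*(-586*(-368) + (-21*56)/(-34 + 79)) = -122251*(215648 - 1176/45) = -122251*(215648 - 1176*1/45) = -122251*(215648 - 392/15) = -122251*3234328/15 = -395399832328/15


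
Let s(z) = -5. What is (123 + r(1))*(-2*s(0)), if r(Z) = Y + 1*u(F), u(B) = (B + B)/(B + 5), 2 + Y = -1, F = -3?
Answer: 1170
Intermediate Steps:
Y = -3 (Y = -2 - 1 = -3)
u(B) = 2*B/(5 + B) (u(B) = (2*B)/(5 + B) = 2*B/(5 + B))
r(Z) = -6 (r(Z) = -3 + 1*(2*(-3)/(5 - 3)) = -3 + 1*(2*(-3)/2) = -3 + 1*(2*(-3)*(1/2)) = -3 + 1*(-3) = -3 - 3 = -6)
(123 + r(1))*(-2*s(0)) = (123 - 6)*(-2*(-5)) = 117*10 = 1170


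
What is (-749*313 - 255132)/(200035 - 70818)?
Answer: -489569/129217 ≈ -3.7887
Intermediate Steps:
(-749*313 - 255132)/(200035 - 70818) = (-234437 - 255132)/129217 = -489569*1/129217 = -489569/129217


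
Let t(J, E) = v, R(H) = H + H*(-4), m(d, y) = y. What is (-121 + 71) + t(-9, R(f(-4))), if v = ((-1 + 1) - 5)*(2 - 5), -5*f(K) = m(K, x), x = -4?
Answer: -35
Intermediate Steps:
f(K) = ⅘ (f(K) = -⅕*(-4) = ⅘)
R(H) = -3*H (R(H) = H - 4*H = -3*H)
v = 15 (v = (0 - 5)*(-3) = -5*(-3) = 15)
t(J, E) = 15
(-121 + 71) + t(-9, R(f(-4))) = (-121 + 71) + 15 = -50 + 15 = -35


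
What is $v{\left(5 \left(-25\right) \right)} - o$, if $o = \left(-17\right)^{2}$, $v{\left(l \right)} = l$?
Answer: $-414$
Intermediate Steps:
$o = 289$
$v{\left(5 \left(-25\right) \right)} - o = 5 \left(-25\right) - 289 = -125 - 289 = -414$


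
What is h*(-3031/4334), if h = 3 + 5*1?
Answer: -12124/2167 ≈ -5.5948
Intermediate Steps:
h = 8 (h = 3 + 5 = 8)
h*(-3031/4334) = 8*(-3031/4334) = -12124/2167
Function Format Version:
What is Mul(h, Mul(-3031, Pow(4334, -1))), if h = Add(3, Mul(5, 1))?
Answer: Rational(-12124, 2167) ≈ -5.5948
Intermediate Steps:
h = 8 (h = Add(3, 5) = 8)
Mul(h, Mul(-3031, Pow(4334, -1))) = Mul(8, Mul(-3031, Pow(4334, -1))) = Mul(8, Mul(-3031, Rational(1, 4334))) = Mul(8, Rational(-3031, 4334)) = Rational(-12124, 2167)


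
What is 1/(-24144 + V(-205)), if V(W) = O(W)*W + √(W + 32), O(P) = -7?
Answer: -22709/515698854 - I*√173/515698854 ≈ -4.4035e-5 - 2.5505e-8*I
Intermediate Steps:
V(W) = √(32 + W) - 7*W (V(W) = -7*W + √(W + 32) = -7*W + √(32 + W) = √(32 + W) - 7*W)
1/(-24144 + V(-205)) = 1/(-24144 + (√(32 - 205) - 7*(-205))) = 1/(-24144 + (√(-173) + 1435)) = 1/(-24144 + (I*√173 + 1435)) = 1/(-24144 + (1435 + I*√173)) = 1/(-22709 + I*√173)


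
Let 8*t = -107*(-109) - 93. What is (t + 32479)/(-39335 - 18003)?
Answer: -135701/229352 ≈ -0.59167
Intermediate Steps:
t = 5785/4 (t = (-107*(-109) - 93)/8 = (11663 - 93)/8 = (1/8)*11570 = 5785/4 ≈ 1446.3)
(t + 32479)/(-39335 - 18003) = (5785/4 + 32479)/(-39335 - 18003) = (135701/4)/(-57338) = (135701/4)*(-1/57338) = -135701/229352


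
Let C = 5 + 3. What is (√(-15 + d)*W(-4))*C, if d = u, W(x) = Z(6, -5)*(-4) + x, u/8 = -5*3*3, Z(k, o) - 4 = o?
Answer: 0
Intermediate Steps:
Z(k, o) = 4 + o
u = -360 (u = 8*(-5*3*3) = 8*(-15*3) = 8*(-45) = -360)
C = 8
W(x) = 4 + x (W(x) = (4 - 5)*(-4) + x = -1*(-4) + x = 4 + x)
d = -360
(√(-15 + d)*W(-4))*C = (√(-15 - 360)*(4 - 4))*8 = (√(-375)*0)*8 = ((5*I*√15)*0)*8 = 0*8 = 0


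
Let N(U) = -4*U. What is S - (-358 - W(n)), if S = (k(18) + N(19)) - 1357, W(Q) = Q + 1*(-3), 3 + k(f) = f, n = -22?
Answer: -1085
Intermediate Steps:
k(f) = -3 + f
W(Q) = -3 + Q (W(Q) = Q - 3 = -3 + Q)
S = -1418 (S = ((-3 + 18) - 4*19) - 1357 = (15 - 76) - 1357 = -61 - 1357 = -1418)
S - (-358 - W(n)) = -1418 - (-358 - (-3 - 22)) = -1418 - (-358 - 1*(-25)) = -1418 - (-358 + 25) = -1418 - 1*(-333) = -1418 + 333 = -1085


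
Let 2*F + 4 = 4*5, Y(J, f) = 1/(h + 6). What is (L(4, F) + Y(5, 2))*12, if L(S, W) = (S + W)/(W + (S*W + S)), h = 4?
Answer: 246/55 ≈ 4.4727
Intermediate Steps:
Y(J, f) = 1/10 (Y(J, f) = 1/(4 + 6) = 1/10)
F = 8 (F = -2 + (4*5)/2 = -2 + (1/2)*20 = -2 + 10 = 8)
L(S, W) = (S + W)/(S + W + S*W) (L(S, W) = (S + W)/(W + (S + S*W)) = (S + W)/(S + W + S*W))
(L(4, F) + Y(5, 2))*12 = ((4 + 8)/(4 + 8 + 4*8) + 1/10)*12 = (12/(4 + 8 + 32) + 1/10)*12 = (12/44 + 1/10)*12 = ((1/44)*12 + 1/10)*12 = (3/11 + 1/10)*12 = (41/110)*12 = 246/55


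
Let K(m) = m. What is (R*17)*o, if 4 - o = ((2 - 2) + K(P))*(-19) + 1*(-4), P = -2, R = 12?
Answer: -6120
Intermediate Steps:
o = -30 (o = 4 - (((2 - 2) - 2)*(-19) + 1*(-4)) = 4 - ((0 - 2)*(-19) - 4) = 4 - (-2*(-19) - 4) = 4 - (38 - 4) = 4 - 1*34 = 4 - 34 = -30)
(R*17)*o = (12*17)*(-30) = 204*(-30) = -6120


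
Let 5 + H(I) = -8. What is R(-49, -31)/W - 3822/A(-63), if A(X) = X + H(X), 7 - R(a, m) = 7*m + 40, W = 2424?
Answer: 579907/11514 ≈ 50.365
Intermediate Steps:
H(I) = -13 (H(I) = -5 - 8 = -13)
R(a, m) = -33 - 7*m (R(a, m) = 7 - (7*m + 40) = 7 - (40 + 7*m) = 7 + (-40 - 7*m) = -33 - 7*m)
A(X) = -13 + X (A(X) = X - 13 = -13 + X)
R(-49, -31)/W - 3822/A(-63) = (-33 - 7*(-31))/2424 - 3822/(-13 - 63) = (-33 + 217)*(1/2424) - 3822/(-76) = 184*(1/2424) - 3822*(-1/76) = 23/303 + 1911/38 = 579907/11514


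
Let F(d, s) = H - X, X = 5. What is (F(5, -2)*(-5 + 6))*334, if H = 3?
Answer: -668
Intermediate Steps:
F(d, s) = -2 (F(d, s) = 3 - 1*5 = 3 - 5 = -2)
(F(5, -2)*(-5 + 6))*334 = -2*(-5 + 6)*334 = -2*1*334 = -2*334 = -668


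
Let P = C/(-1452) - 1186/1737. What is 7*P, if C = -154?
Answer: -154273/38214 ≈ -4.0371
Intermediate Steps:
P = -22039/38214 (P = -154/(-1452) - 1186/1737 = -154*(-1/1452) - 1186*1/1737 = 7/66 - 1186/1737 = -22039/38214 ≈ -0.57673)
7*P = 7*(-22039/38214) = -154273/38214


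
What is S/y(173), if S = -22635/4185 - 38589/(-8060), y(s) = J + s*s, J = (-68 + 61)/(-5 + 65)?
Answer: -15013/723680399 ≈ -2.0745e-5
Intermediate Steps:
J = -7/60 ≈ -0.11667
y(s) = -7/60 + s**2 (y(s) = -7/60 + s*s = -7/60 + s**2)
S = -15013/24180 (S = -22635*1/4185 - 38589*(-1/8060) = -503/93 + 38589/8060 = -15013/24180 ≈ -0.62088)
S/y(173) = -15013/(24180*(-7/60 + 173**2)) = -15013/(24180*(-7/60 + 29929)) = -15013/(24180*1795733/60) = -15013/24180*60/1795733 = -15013/723680399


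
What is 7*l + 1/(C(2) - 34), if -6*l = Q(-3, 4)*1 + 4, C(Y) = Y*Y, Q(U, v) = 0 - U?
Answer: -41/5 ≈ -8.2000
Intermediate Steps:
Q(U, v) = -U
C(Y) = Y²
l = -7/6 (l = -(-1*(-3)*1 + 4)/6 = -(3*1 + 4)/6 = -(3 + 4)/6 = -⅙*7 = -7/6 ≈ -1.1667)
7*l + 1/(C(2) - 34) = 7*(-7/6) + 1/(2² - 34) = -49/6 + 1/(4 - 34) = -49/6 + 1/(-30) = -49/6 - 1/30 = -41/5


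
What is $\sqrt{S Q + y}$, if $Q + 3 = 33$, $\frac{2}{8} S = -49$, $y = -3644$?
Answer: $2 i \sqrt{2381} \approx 97.591 i$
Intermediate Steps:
$S = -196$ ($S = 4 \left(-49\right) = -196$)
$Q = 30$ ($Q = -3 + 33 = 30$)
$\sqrt{S Q + y} = \sqrt{\left(-196\right) 30 - 3644} = \sqrt{-5880 - 3644} = \sqrt{-9524} = 2 i \sqrt{2381}$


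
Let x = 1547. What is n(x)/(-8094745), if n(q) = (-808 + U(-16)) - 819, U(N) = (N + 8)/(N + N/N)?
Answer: 24397/121421175 ≈ 0.00020093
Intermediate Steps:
U(N) = (8 + N)/(1 + N) (U(N) = (8 + N)/(N + 1) = (8 + N)/(1 + N))
n(q) = -24397/15 (n(q) = (-808 + (8 - 16)/(1 - 16)) - 819 = (-808 - 8/(-15)) - 819 = (-808 - 1/15*(-8)) - 819 = (-808 + 8/15) - 819 = -12112/15 - 819 = -24397/15)
n(x)/(-8094745) = -24397/15/(-8094745) = -24397/15*(-1/8094745) = 24397/121421175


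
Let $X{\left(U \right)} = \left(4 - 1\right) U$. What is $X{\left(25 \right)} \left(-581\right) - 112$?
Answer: $-43687$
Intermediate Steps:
$X{\left(U \right)} = 3 U$
$X{\left(25 \right)} \left(-581\right) - 112 = 3 \cdot 25 \left(-581\right) - 112 = 75 \left(-581\right) - 112 = -43575 - 112 = -43687$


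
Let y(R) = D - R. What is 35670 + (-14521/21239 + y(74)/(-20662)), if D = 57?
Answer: 15653130904221/438840218 ≈ 35669.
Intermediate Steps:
y(R) = 57 - R
35670 + (-14521/21239 + y(74)/(-20662)) = 35670 + (-14521/21239 + (57 - 1*74)/(-20662)) = 35670 + (-14521*1/21239 + (57 - 74)*(-1/20662)) = 35670 + (-14521/21239 - 17*(-1/20662)) = 35670 + (-14521/21239 + 17/20662) = 35670 - 299671839/438840218 = 15653130904221/438840218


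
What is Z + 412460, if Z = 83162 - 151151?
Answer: 344471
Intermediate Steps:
Z = -67989
Z + 412460 = -67989 + 412460 = 344471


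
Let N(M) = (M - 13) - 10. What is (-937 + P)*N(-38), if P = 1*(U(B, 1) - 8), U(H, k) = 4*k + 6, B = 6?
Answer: 57035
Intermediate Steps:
U(H, k) = 6 + 4*k
N(M) = -23 + M (N(M) = (-13 + M) - 10 = -23 + M)
P = 2 (P = 1*((6 + 4*1) - 8) = 1*((6 + 4) - 8) = 1*(10 - 8) = 1*2 = 2)
(-937 + P)*N(-38) = (-937 + 2)*(-23 - 38) = -935*(-61) = 57035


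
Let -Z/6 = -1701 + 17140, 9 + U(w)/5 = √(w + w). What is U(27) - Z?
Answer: 92589 + 15*√6 ≈ 92626.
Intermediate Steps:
U(w) = -45 + 5*√2*√w (U(w) = -45 + 5*√(w + w) = -45 + 5*√(2*w) = -45 + 5*(√2*√w) = -45 + 5*√2*√w)
Z = -92634 (Z = -6*(-1701 + 17140) = -6*15439 = -92634)
U(27) - Z = (-45 + 5*√2*√27) - 1*(-92634) = (-45 + 5*√2*(3*√3)) + 92634 = (-45 + 15*√6) + 92634 = 92589 + 15*√6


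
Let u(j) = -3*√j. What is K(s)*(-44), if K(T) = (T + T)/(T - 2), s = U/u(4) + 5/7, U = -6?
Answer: 528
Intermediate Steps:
s = 12/7 (s = -6/((-3*√4)) + 5/7 = -6/((-3*2)) + 5*(⅐) = -6/(-6) + 5/7 = -6*(-⅙) + 5/7 = 1 + 5/7 = 12/7 ≈ 1.7143)
K(T) = 2*T/(-2 + T) (K(T) = (2*T)/(-2 + T) = 2*T/(-2 + T))
K(s)*(-44) = (2*(12/7)/(-2 + 12/7))*(-44) = (2*(12/7)/(-2/7))*(-44) = (2*(12/7)*(-7/2))*(-44) = -12*(-44) = 528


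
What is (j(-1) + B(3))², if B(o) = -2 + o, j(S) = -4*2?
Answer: 49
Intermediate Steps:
j(S) = -8
(j(-1) + B(3))² = (-8 + (-2 + 3))² = (-8 + 1)² = (-7)² = 49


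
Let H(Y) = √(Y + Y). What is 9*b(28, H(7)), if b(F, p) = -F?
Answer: -252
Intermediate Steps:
H(Y) = √2*√Y (H(Y) = √(2*Y) = √2*√Y)
9*b(28, H(7)) = 9*(-1*28) = 9*(-28) = -252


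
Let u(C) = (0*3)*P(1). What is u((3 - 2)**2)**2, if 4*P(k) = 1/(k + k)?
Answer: 0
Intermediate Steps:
P(k) = 1/(8*k) (P(k) = 1/(4*(k + k)) = 1/(4*((2*k))) = (1/(2*k))/4 = 1/(8*k))
u(C) = 0 (u(C) = (0*3)*((1/8)/1) = 0*((1/8)*1) = 0*(1/8) = 0)
u((3 - 2)**2)**2 = 0**2 = 0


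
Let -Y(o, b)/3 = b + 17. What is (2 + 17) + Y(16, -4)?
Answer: -20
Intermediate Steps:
Y(o, b) = -51 - 3*b (Y(o, b) = -3*(b + 17) = -3*(17 + b) = -51 - 3*b)
(2 + 17) + Y(16, -4) = (2 + 17) + (-51 - 3*(-4)) = 19 + (-51 + 12) = 19 - 39 = -20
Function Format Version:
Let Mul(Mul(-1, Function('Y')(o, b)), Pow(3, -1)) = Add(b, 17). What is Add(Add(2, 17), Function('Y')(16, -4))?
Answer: -20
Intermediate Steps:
Function('Y')(o, b) = Add(-51, Mul(-3, b)) (Function('Y')(o, b) = Mul(-3, Add(b, 17)) = Mul(-3, Add(17, b)) = Add(-51, Mul(-3, b)))
Add(Add(2, 17), Function('Y')(16, -4)) = Add(Add(2, 17), Add(-51, Mul(-3, -4))) = Add(19, Add(-51, 12)) = Add(19, -39) = -20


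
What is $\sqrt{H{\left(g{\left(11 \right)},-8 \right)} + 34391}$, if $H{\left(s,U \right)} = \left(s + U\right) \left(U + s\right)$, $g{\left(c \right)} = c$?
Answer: $20 \sqrt{86} \approx 185.47$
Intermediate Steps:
$H{\left(s,U \right)} = \left(U + s\right)^{2}$ ($H{\left(s,U \right)} = \left(U + s\right) \left(U + s\right) = \left(U + s\right)^{2}$)
$\sqrt{H{\left(g{\left(11 \right)},-8 \right)} + 34391} = \sqrt{\left(-8 + 11\right)^{2} + 34391} = \sqrt{3^{2} + 34391} = \sqrt{9 + 34391} = \sqrt{34400} = 20 \sqrt{86}$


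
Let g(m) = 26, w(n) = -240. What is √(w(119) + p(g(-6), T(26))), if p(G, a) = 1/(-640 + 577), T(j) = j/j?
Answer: I*√105847/21 ≈ 15.492*I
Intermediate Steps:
T(j) = 1
p(G, a) = -1/63 (p(G, a) = 1/(-63) = -1/63)
√(w(119) + p(g(-6), T(26))) = √(-240 - 1/63) = √(-15121/63) = I*√105847/21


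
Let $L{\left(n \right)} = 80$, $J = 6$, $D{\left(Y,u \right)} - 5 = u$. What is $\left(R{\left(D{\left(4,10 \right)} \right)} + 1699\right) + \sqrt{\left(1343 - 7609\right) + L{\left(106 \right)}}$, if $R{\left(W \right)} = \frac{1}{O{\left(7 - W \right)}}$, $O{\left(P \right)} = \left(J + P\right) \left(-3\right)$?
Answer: $\frac{10195}{6} + i \sqrt{6186} \approx 1699.2 + 78.651 i$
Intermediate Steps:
$D{\left(Y,u \right)} = 5 + u$
$O{\left(P \right)} = -18 - 3 P$ ($O{\left(P \right)} = \left(6 + P\right) \left(-3\right) = -18 - 3 P$)
$R{\left(W \right)} = \frac{1}{-39 + 3 W}$ ($R{\left(W \right)} = \frac{1}{-18 - 3 \left(7 - W\right)} = \frac{1}{-18 + \left(-21 + 3 W\right)} = \frac{1}{-39 + 3 W}$)
$\left(R{\left(D{\left(4,10 \right)} \right)} + 1699\right) + \sqrt{\left(1343 - 7609\right) + L{\left(106 \right)}} = \left(\frac{1}{3 \left(-13 + \left(5 + 10\right)\right)} + 1699\right) + \sqrt{\left(1343 - 7609\right) + 80} = \left(\frac{1}{3 \left(-13 + 15\right)} + 1699\right) + \sqrt{-6266 + 80} = \left(\frac{1}{3 \cdot 2} + 1699\right) + \sqrt{-6186} = \left(\frac{1}{3} \cdot \frac{1}{2} + 1699\right) + i \sqrt{6186} = \left(\frac{1}{6} + 1699\right) + i \sqrt{6186} = \frac{10195}{6} + i \sqrt{6186}$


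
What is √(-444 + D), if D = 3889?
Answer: √3445 ≈ 58.694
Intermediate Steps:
√(-444 + D) = √(-444 + 3889) = √3445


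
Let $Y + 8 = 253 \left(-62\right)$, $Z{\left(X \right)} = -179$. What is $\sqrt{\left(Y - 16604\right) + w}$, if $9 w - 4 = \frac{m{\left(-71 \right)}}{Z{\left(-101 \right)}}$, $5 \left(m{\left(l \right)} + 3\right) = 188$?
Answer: $\frac{i \sqrt{232840499785}}{2685} \approx 179.72 i$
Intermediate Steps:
$m{\left(l \right)} = \frac{173}{5}$ ($m{\left(l \right)} = -3 + \frac{1}{5} \cdot 188 = -3 + \frac{188}{5} = \frac{173}{5}$)
$Y = -15694$ ($Y = -8 + 253 \left(-62\right) = -8 - 15686 = -15694$)
$w = \frac{3407}{8055}$ ($w = \frac{4}{9} + \frac{\frac{173}{5} \frac{1}{-179}}{9} = \frac{4}{9} + \frac{\frac{173}{5} \left(- \frac{1}{179}\right)}{9} = \frac{4}{9} + \frac{1}{9} \left(- \frac{173}{895}\right) = \frac{4}{9} - \frac{173}{8055} = \frac{3407}{8055} \approx 0.42297$)
$\sqrt{\left(Y - 16604\right) + w} = \sqrt{\left(-15694 - 16604\right) + \frac{3407}{8055}} = \sqrt{-32298 + \frac{3407}{8055}} = \sqrt{- \frac{260156983}{8055}} = \frac{i \sqrt{232840499785}}{2685}$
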